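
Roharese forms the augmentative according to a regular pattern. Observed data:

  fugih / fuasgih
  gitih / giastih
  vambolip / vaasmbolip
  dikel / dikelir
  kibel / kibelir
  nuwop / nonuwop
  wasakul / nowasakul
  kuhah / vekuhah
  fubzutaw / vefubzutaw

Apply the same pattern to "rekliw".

vambolip and nuwop both end in -p yet inflect differently (vaasmbolip, nonuwop), so the final letter is not what conditions the rule; the last vowel is.
"rekliw" has last vowel 'i'. The stems whose last vowel is 'i' (fugih → fuasgih, gitih → giastih, vambolip → vaasmbolip) insert -as- after the first vowel.
The other patterns: stems whose last vowel is 'e' add -ir; stems whose last vowel is 'o' or 'u' add the prefix no-; stems whose last vowel is 'a' add the prefix ve-.
So rekliw → reaskliw.

reaskliw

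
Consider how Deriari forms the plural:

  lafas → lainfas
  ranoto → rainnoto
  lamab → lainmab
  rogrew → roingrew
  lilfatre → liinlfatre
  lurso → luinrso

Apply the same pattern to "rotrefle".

rointrefle

Every pair shown (lafas → lainfas, ranoto → rainnoto, lamab → lainmab, …) follows the same rule: insert -in- after the first vowel.
So rotrefle → rointrefle.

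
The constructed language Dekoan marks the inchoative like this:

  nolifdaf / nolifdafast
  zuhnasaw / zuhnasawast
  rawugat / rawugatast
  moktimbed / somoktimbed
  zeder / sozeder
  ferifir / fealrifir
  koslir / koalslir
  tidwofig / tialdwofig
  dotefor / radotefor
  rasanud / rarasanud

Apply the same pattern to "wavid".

waalvid

"wavid" has last vowel 'i'. The stems whose last vowel is 'i' (ferifir → fealrifir, koslir → koalslir, tidwofig → tialdwofig) insert -al- after the first vowel.
The other patterns: stems whose last vowel is 'a' add -ast; stems whose last vowel is 'e' add the prefix so-; stems whose last vowel is 'o' or 'u' add the prefix ra-.
So wavid → waalvid.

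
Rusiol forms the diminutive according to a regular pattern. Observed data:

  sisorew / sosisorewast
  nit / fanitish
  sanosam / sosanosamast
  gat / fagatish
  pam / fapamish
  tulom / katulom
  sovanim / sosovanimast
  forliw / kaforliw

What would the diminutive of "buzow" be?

pam and tulom both end in -m yet inflect differently (fapamish, katulom), so the final letter is not what conditions the rule; the number of vowels is.
"buzow" has 2 vowels. The stems with 2 vowels (forliw → kaforliw, tulom → katulom) add the prefix ka-.
So buzow → kabuzow.

kabuzow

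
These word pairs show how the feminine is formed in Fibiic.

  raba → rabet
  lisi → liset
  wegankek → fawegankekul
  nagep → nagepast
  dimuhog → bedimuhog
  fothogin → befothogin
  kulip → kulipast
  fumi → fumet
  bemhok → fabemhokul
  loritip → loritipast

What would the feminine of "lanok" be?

nagep and wegankek both have last vowel 'e' yet inflect differently (nagepast, fawegankekul), so the last vowel is not what conditions the rule; the final letter is.
"lanok" ends in -k. The stems ending in -k (bemhok → fabemhokul, wegankek → fawegankekul) add fa- … -ul around the stem.
So lanok → falanokul.

falanokul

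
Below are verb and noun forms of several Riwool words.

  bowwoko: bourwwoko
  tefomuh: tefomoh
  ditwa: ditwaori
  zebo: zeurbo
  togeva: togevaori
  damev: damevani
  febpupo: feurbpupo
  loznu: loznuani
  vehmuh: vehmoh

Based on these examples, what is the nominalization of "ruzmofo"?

tefomuh and loznu both have last vowel 'u' yet inflect differently (tefomoh, loznuani), so the last vowel is not what conditions the rule; the final letter is.
"ruzmofo" ends in -o. The stems ending in -o (zebo → zeurbo, febpupo → feurbpupo, bowwoko → bourwwoko) insert -ur- after the first vowel.
So ruzmofo → ruurzmofo.

ruurzmofo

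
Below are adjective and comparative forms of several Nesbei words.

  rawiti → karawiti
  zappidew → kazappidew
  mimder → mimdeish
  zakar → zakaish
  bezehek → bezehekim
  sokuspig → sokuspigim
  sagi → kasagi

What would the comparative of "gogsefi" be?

mimder and zappidew both have last vowel 'e' yet inflect differently (mimdeish, kazappidew), so the last vowel is not what conditions the rule; the final letter is.
"gogsefi" ends in -i. The stems ending in -i (sagi → kasagi, rawiti → karawiti) add the prefix ka-.
The other patterns: stems ending in -r drop the final letter and add -ish; stems ending in -g or -k add -im.
So gogsefi → kagogsefi.

kagogsefi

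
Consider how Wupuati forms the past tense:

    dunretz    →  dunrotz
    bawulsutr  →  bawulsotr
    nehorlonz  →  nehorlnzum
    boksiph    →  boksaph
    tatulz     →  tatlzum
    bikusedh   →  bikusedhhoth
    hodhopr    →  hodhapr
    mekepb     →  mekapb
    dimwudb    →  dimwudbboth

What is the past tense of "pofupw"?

pofapw

mekepb and dimwudb both end in -b yet inflect differently (mekapb, dimwudbboth), so the final letter is not what conditions the rule; the second-to-last letter is.
"pofupw" has second-to-last letter 'p'. The stems whose second-to-last letter is 'p' (hodhopr → hodhapr, mekepb → mekapb, boksiph → boksaph) change the last vowel to 'a'.
The other patterns: stems whose second-to-last letter is 'd' double the final consonant and add -oth; stems whose second-to-last letter is 't' change the last vowel to 'o'; stems whose second-to-last letter is 'l' or 'n' delete the last vowel and add -um.
So pofupw → pofapw.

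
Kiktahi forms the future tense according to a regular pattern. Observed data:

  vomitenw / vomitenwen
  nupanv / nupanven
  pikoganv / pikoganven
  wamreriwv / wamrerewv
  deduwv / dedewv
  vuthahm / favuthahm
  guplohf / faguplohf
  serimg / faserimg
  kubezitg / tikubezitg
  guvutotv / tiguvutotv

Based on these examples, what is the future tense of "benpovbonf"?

nupanv and wamreriwv both end in -v yet inflect differently (nupanven, wamrerewv), so the final letter is not what conditions the rule; the second-to-last letter is.
"benpovbonf" has second-to-last letter 'n'. The stems whose second-to-last letter is 'n' (vomitenw → vomitenwen, nupanv → nupanven, pikoganv → pikoganven) add -en.
The other patterns: stems whose second-to-last letter is 'w' change the last vowel to 'e'; stems whose second-to-last letter is 'h' or 'm' add the prefix fa-; stems whose second-to-last letter is 't' add the prefix ti-.
So benpovbonf → benpovbonfen.

benpovbonfen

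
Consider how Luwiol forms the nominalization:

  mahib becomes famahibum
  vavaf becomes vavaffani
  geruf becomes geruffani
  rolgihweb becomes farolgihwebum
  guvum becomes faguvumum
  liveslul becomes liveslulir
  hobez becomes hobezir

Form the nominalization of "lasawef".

"lasawef" ends in -f. The stems ending in -f (vavaf → vavaffani, geruf → geruffani) double the final consonant and add -ani.
So lasawef → lasaweffani.

lasaweffani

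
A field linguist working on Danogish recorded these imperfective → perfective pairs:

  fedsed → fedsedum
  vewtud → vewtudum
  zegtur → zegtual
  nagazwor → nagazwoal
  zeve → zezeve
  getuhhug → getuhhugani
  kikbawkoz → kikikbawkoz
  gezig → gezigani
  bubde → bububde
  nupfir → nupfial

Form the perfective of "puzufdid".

puzufdidum

"puzufdid" ends in -d. The stems ending in -d (fedsed → fedsedum, vewtud → vewtudum) add -um.
The other patterns: stems ending in -g add -ani; stems ending in -r drop the final letter and add -al; stems ending in -e or -z repeat the first consonant+vowel as a prefix.
So puzufdid → puzufdidum.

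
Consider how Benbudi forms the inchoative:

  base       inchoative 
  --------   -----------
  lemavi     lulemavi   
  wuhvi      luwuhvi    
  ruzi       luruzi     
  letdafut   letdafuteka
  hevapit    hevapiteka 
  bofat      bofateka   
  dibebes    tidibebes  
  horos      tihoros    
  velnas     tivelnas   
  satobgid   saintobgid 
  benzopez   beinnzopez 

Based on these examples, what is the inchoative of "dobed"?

doinbed

lemavi and hevapit both have last vowel 'i' yet inflect differently (lulemavi, hevapiteka), so the last vowel is not what conditions the rule; the final letter is.
"dobed" ends in -d. The one such stem in the data (satobgid → saintobgid) inserts -in- after the first vowel (as does benzopez), so the same rule applies.
So dobed → doinbed.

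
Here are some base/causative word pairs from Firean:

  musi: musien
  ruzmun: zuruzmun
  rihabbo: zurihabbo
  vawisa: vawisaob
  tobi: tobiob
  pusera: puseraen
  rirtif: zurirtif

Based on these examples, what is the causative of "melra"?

melraen

musi and tobi both end in -i yet inflect differently (musien, tobiob), so the final letter is not what conditions the rule; the first letter is.
"melra" begins with m-. The one such stem in the data (musi → musien) adds -en, so the same rule applies.
The other patterns: stems beginning with r- add the prefix zu-; stems beginning with t- or v- add -ob.
So melra → melraen.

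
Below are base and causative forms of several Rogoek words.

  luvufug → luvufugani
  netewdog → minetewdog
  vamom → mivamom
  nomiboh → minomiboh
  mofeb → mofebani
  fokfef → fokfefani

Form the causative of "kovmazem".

netewdog and luvufug both end in -g yet inflect differently (minetewdog, luvufugani), so the final letter is not what conditions the rule; the last vowel is.
"kovmazem" has last vowel 'e'. The stems whose last vowel is 'e' (fokfef → fokfefani, mofeb → mofebani) add -ani.
The other pattern: stems whose last vowel is 'o' add the prefix mi-.
So kovmazem → kovmazemani.

kovmazemani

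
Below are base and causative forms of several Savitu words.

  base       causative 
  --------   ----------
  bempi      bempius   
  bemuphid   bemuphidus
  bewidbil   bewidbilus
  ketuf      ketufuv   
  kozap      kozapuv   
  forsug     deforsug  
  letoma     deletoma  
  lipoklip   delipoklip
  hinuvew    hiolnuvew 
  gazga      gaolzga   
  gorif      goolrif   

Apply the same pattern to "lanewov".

kozap and lipoklip both end in -p yet inflect differently (kozapuv, delipoklip), so the final letter is not what conditions the rule; the first letter is.
"lanewov" begins with l-. The stems beginning with l- (letoma → deletoma, lipoklip → delipoklip) add the prefix de-.
The other patterns: stems beginning with b- add -us; stems beginning with k- add -uv; stems beginning with g- or h- insert -ol- after the first vowel.
So lanewov → delanewov.

delanewov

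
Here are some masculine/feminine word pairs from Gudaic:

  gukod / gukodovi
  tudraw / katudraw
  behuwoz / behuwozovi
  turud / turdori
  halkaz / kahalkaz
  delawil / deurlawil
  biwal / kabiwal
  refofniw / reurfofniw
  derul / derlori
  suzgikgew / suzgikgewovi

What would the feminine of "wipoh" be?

delawil and derul both end in -l yet inflect differently (deurlawil, derlori), so the final letter is not what conditions the rule; the last vowel is.
"wipoh" has last vowel 'o'. The stems whose last vowel is 'o' (behuwoz → behuwozovi, gukod → gukodovi) add -ovi.
So wipoh → wipohovi.

wipohovi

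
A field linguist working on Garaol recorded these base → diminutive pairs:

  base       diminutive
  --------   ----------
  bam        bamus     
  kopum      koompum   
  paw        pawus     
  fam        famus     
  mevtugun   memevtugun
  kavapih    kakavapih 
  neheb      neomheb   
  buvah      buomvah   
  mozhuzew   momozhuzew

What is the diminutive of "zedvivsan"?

bam and kopum both end in -m yet inflect differently (bamus, koompum), so the final letter is not what conditions the rule; the number of vowels is.
"zedvivsan" has 3 vowels. The stems with 3 vowels (mevtugun → memevtugun, kavapih → kakavapih, mozhuzew → momozhuzew) repeat the first consonant+vowel as a prefix.
So zedvivsan → zezedvivsan.

zezedvivsan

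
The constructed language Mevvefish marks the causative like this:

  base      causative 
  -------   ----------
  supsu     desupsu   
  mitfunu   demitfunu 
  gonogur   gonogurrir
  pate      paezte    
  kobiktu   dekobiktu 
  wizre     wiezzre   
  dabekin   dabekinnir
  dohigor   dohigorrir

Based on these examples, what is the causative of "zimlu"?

gonogur and mitfunu both have last vowel 'u' yet inflect differently (gonogurrir, demitfunu), so the last vowel is not what conditions the rule; the final letter is.
"zimlu" ends in -u. The stems ending in -u (mitfunu → demitfunu, kobiktu → dekobiktu, supsu → desupsu) add the prefix de-.
So zimlu → dezimlu.

dezimlu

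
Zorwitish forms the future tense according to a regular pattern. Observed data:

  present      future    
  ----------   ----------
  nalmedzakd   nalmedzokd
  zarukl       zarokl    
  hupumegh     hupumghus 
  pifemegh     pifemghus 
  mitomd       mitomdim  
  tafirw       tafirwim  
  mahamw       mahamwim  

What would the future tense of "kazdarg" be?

kazdargim

nalmedzakd and mitomd both end in -d yet inflect differently (nalmedzokd, mitomdim), so the final letter is not what conditions the rule; the second-to-last letter is.
"kazdarg" has second-to-last letter 'r'. The one such stem in the data (tafirw → tafirwim) adds -im, so the same rule applies.
So kazdarg → kazdargim.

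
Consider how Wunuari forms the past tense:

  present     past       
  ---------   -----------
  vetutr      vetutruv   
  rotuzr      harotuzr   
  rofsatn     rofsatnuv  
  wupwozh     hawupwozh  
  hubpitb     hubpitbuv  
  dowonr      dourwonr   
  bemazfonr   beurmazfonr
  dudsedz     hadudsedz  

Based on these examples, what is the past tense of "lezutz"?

lezutzuv

dowonr and vetutr both end in -r yet inflect differently (dourwonr, vetutruv), so the final letter is not what conditions the rule; the second-to-last letter is.
"lezutz" has second-to-last letter 't'. The stems whose second-to-last letter is 't' (vetutr → vetutruv, hubpitb → hubpitbuv, rofsatn → rofsatnuv) add -uv.
So lezutz → lezutzuv.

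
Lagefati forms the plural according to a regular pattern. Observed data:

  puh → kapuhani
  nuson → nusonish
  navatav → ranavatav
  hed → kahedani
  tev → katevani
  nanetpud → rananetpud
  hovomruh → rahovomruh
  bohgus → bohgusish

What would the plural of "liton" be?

puh and hovomruh both end in -h yet inflect differently (kapuhani, rahovomruh), so the final letter is not what conditions the rule; the number of vowels is.
"liton" has 2 vowels. The stems with 2 vowels (nuson → nusonish, bohgus → bohgusish) add -ish.
So liton → litonish.

litonish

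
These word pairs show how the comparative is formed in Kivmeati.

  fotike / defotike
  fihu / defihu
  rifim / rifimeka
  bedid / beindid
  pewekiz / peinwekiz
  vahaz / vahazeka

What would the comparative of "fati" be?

pewekiz and vahaz both end in -z yet inflect differently (peinwekiz, vahazeka), so the final letter is not what conditions the rule; the first letter is.
"fati" begins with f-. The stems beginning with f- (fihu → defihu, fotike → defotike) add the prefix de-.
The other patterns: stems beginning with b- or p- insert -in- after the first vowel; stems beginning with r- or v- add -eka.
So fati → defati.

defati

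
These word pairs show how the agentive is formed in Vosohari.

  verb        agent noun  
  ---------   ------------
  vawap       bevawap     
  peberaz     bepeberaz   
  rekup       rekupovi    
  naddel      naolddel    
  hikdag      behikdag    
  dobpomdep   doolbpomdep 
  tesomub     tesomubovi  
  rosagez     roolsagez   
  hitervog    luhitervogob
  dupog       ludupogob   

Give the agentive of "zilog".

luzilogob

rekup and dobpomdep both end in -p yet inflect differently (rekupovi, doolbpomdep), so the final letter is not what conditions the rule; the last vowel is.
"zilog" has last vowel 'o'. The stems whose last vowel is 'o' (dupog → ludupogob, hitervog → luhitervogob) add lu- … -ob around the stem.
The other patterns: stems whose last vowel is 'u' add -ovi; stems whose last vowel is 'e' insert -ol- after the first vowel; stems whose last vowel is 'a' add the prefix be-.
So zilog → luzilogob.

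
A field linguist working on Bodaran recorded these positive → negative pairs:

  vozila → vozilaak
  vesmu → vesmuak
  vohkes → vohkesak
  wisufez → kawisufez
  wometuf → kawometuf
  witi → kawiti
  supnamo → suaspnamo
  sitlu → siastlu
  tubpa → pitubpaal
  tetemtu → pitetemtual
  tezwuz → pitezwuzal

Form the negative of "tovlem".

"tovlem" begins with t-. The stems beginning with t- (tubpa → pitubpaal, tetemtu → pitetemtual, tezwuz → pitezwuzal) add pi- … -al around the stem.
So tovlem → pitovlemal.

pitovlemal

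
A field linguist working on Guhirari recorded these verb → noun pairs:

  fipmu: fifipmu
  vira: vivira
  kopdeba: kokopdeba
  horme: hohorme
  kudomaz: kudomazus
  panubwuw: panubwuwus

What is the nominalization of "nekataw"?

nekatawus

vira and kudomaz both have last vowel 'a' yet inflect differently (vivira, kudomazus), so the last vowel is not what conditions the rule; whether the stem ends in a vowel or a consonant is.
"nekataw" ends in a consonant. The stems ending in a consonant (kudomaz → kudomazus, panubwuw → panubwuwus) add -us.
The other pattern: stems ending in a vowel repeat the first consonant+vowel as a prefix.
So nekataw → nekatawus.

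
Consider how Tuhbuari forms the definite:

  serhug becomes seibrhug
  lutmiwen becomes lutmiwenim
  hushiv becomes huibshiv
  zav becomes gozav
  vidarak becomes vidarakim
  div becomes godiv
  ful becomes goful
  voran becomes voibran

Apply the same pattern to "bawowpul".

bawowpulim

"bawowpul" has 3 vowels. The stems with 3 vowels (lutmiwen → lutmiwenim, vidarak → vidarakim) add -im.
So bawowpul → bawowpulim.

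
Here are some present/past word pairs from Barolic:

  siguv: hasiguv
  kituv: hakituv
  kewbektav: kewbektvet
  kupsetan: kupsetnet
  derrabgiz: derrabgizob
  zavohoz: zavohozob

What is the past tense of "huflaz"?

siguv and kewbektav both end in -v yet inflect differently (hasiguv, kewbektvet), so the final letter is not what conditions the rule; the last vowel is.
"huflaz" has last vowel 'a'. The stems whose last vowel is 'a' (kewbektav → kewbektvet, kupsetan → kupsetnet) delete the last vowel and add -et.
So huflaz → huflzet.

huflzet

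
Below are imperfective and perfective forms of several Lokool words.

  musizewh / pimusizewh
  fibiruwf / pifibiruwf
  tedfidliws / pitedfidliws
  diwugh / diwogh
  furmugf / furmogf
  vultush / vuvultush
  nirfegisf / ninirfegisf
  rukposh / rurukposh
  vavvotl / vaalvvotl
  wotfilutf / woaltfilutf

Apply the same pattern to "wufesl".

wuwufesl

musizewh and diwugh both end in -h yet inflect differently (pimusizewh, diwogh), so the final letter is not what conditions the rule; the second-to-last letter is.
"wufesl" has second-to-last letter 's'. The stems whose second-to-last letter is 's' (vultush → vuvultush, nirfegisf → ninirfegisf, rukposh → rurukposh) repeat the first consonant+vowel as a prefix.
The other patterns: stems whose second-to-last letter is 'w' add the prefix pi-; stems whose second-to-last letter is 'g' change the last vowel to 'o'; stems whose second-to-last letter is 't' insert -al- after the first vowel.
So wufesl → wuwufesl.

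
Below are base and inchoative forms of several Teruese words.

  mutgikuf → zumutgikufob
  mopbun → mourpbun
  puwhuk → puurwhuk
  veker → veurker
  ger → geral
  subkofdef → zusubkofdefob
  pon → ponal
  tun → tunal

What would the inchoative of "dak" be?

ger and veker both end in -r yet inflect differently (geral, veurker), so the final letter is not what conditions the rule; the number of vowels is.
"dak" has 1 vowel. The stems with 1 vowel (pon → ponal, tun → tunal, ger → geral) add -al.
So dak → dakal.

dakal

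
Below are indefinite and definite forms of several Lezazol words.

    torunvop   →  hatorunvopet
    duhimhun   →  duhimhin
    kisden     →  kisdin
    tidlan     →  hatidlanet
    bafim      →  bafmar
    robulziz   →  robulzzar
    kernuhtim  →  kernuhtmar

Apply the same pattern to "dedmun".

duhimhun and tidlan both end in -n yet inflect differently (duhimhin, hatidlanet), so the final letter is not what conditions the rule; the last vowel is.
"dedmun" has last vowel 'u'. The one such stem in the data (duhimhun → duhimhin) changes the last vowel to 'i' (as does kisden), so the same rule applies.
The other patterns: stems whose last vowel is 'i' delete the last vowel and add -ar; stems whose last vowel is 'a' or 'o' add ha- … -et around the stem.
So dedmun → dedmin.

dedmin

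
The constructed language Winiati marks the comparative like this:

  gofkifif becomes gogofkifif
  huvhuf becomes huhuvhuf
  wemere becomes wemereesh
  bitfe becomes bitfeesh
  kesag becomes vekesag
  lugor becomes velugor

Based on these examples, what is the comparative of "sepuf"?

sesepuf

gofkifif and wemere both have 3 vowels yet inflect differently (gogofkifif, wemereesh), so the number of vowels is not what conditions the rule; the final letter is.
"sepuf" ends in -f. The stems ending in -f (gofkifif → gogofkifif, huvhuf → huhuvhuf) repeat the first consonant+vowel as a prefix.
So sepuf → sesepuf.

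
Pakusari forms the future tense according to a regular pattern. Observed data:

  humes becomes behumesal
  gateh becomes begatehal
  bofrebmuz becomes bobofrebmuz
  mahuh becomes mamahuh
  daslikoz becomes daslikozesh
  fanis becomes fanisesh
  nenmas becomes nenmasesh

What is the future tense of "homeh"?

gateh and mahuh both end in -h yet inflect differently (begatehal, mamahuh), so the final letter is not what conditions the rule; the last vowel is.
"homeh" has last vowel 'e'. The stems whose last vowel is 'e' (humes → behumesal, gateh → begatehal) add be- … -al around the stem.
The other patterns: stems whose last vowel is 'u' repeat the first consonant+vowel as a prefix; stems whose last vowel is 'a', 'i' or 'o' add -esh.
So homeh → behomehal.

behomehal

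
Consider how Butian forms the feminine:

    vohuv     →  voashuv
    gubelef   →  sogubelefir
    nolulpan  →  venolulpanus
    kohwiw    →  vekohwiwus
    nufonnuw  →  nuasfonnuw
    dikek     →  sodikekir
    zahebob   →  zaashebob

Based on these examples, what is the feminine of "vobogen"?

kohwiw and nufonnuw both end in -w yet inflect differently (vekohwiwus, nuasfonnuw), so the final letter is not what conditions the rule; the last vowel is.
"vobogen" has last vowel 'e'. The stems whose last vowel is 'e' (gubelef → sogubelefir, dikek → sodikekir) add so- … -ir around the stem.
So vobogen → sovobogenir.

sovobogenir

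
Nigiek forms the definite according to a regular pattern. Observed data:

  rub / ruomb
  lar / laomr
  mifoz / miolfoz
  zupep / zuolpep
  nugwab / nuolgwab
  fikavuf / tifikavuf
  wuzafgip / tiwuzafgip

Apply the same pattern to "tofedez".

titofedez

"tofedez" has 3 vowels. The stems with 3 vowels (fikavuf → tifikavuf, wuzafgip → tiwuzafgip) add the prefix ti-.
So tofedez → titofedez.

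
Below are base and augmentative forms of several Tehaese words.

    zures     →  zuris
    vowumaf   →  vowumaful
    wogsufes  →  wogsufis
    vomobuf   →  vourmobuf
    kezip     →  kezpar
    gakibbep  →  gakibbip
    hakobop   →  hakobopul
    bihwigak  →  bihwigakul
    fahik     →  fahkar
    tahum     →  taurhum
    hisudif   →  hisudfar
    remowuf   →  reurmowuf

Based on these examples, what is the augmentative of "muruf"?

muurruf

kezip and hakobop both end in -p yet inflect differently (kezpar, hakobopul), so the final letter is not what conditions the rule; the last vowel is.
"muruf" has last vowel 'u'. The stems whose last vowel is 'u' (remowuf → reurmowuf, vomobuf → vourmobuf, tahum → taurhum) insert -ur- after the first vowel.
So muruf → muurruf.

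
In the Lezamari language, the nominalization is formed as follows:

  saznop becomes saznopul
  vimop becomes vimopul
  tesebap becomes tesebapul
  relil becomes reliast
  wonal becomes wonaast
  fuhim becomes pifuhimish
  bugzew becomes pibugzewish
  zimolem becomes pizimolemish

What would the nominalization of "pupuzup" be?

tesebap and wonal both have last vowel 'a' yet inflect differently (tesebapul, wonaast), so the last vowel is not what conditions the rule; the final letter is.
"pupuzup" ends in -p. The stems ending in -p (saznop → saznopul, vimop → vimopul, tesebap → tesebapul) add -ul.
The other patterns: stems ending in -l drop the final letter and add -ast; stems ending in -m or -w add pi- … -ish around the stem.
So pupuzup → pupuzupul.

pupuzupul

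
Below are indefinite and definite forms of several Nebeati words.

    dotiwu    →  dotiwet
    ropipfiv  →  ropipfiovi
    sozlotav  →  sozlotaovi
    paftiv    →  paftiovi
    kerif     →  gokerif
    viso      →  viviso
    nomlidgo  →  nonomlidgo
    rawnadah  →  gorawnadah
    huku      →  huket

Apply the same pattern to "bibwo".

ropipfiv and kerif both have last vowel 'i' yet inflect differently (ropipfiovi, gokerif), so the last vowel is not what conditions the rule; the final letter is.
"bibwo" ends in -o. The stems ending in -o (nomlidgo → nonomlidgo, viso → viviso) repeat the first consonant+vowel as a prefix.
So bibwo → bibibwo.

bibibwo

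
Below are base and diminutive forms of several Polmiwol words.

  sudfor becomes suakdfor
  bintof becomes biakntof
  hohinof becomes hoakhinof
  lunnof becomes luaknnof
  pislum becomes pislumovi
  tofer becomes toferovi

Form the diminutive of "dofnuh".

dofnuhovi

"dofnuh" has last vowel 'u'. The one such stem in the data (pislum → pislumovi) adds -ovi, so the same rule applies.
The other pattern: stems whose last vowel is 'o' insert -ak- after the first vowel.
So dofnuh → dofnuhovi.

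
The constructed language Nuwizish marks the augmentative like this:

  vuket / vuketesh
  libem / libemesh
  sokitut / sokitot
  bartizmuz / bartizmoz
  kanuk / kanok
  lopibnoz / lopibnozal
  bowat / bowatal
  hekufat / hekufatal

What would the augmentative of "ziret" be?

"ziret" has last vowel 'e'. The stems whose last vowel is 'e' (vuket → vuketesh, libem → libemesh) add -esh.
The other patterns: stems whose last vowel is 'u' change the last vowel to 'o'; stems whose last vowel is 'a' or 'o' add -al.
So ziret → ziretesh.

ziretesh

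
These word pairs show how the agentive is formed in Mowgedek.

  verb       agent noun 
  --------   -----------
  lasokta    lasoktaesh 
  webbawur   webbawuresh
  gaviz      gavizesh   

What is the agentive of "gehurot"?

gehurotesh

Every pair shown (lasokta → lasoktaesh, webbawur → webbawuresh, gaviz → gavizesh) follows the same rule: add -esh.
So gehurot → gehurotesh.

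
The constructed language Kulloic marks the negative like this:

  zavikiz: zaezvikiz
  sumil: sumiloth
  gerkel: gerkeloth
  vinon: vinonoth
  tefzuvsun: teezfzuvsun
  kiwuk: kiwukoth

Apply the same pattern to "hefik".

"hefik" has 2 vowels. The stems with 2 vowels (sumil → sumiloth, kiwuk → kiwukoth, vinon → vinonoth) add -oth.
The other pattern: stems with 3 vowels insert -ez- after the first vowel.
So hefik → hefikoth.

hefikoth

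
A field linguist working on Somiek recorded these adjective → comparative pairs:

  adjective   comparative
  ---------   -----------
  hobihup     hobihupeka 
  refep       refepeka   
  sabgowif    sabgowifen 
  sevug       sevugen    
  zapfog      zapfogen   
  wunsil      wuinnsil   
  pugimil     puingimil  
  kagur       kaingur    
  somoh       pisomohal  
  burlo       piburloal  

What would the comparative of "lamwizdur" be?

lainmwizdur

hobihup and sevug both have last vowel 'u' yet inflect differently (hobihupeka, sevugen), so the last vowel is not what conditions the rule; the final letter is.
"lamwizdur" ends in -r. The one such stem in the data (kagur → kaingur) inserts -in- after the first vowel (as do wunsil, pugimil), so the same rule applies.
So lamwizdur → lainmwizdur.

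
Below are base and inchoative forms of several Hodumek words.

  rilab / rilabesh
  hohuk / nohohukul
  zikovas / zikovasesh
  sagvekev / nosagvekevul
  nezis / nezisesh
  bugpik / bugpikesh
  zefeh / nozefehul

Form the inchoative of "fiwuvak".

"fiwuvak" has last vowel 'a'. The stems whose last vowel is 'a' (zikovas → zikovasesh, rilab → rilabesh) add -esh.
The other pattern: stems whose last vowel is 'e' or 'u' add no- … -ul around the stem.
So fiwuvak → fiwuvakesh.

fiwuvakesh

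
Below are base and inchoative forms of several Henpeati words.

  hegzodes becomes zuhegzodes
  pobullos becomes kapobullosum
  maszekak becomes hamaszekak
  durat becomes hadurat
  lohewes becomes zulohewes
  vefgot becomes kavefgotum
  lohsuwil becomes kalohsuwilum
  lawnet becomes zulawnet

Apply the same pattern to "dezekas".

lawnet and durat both end in -t yet inflect differently (zulawnet, hadurat), so the final letter is not what conditions the rule; the last vowel is.
"dezekas" has last vowel 'a'. The stems whose last vowel is 'a' (maszekak → hamaszekak, durat → hadurat) add the prefix ha-.
So dezekas → hadezekas.

hadezekas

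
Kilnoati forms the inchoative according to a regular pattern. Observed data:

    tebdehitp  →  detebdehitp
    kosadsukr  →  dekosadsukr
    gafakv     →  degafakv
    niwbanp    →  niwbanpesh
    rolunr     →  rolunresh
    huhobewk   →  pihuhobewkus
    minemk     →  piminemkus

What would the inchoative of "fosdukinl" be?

fosdukinlesh

tebdehitp and niwbanp both end in -p yet inflect differently (detebdehitp, niwbanpesh), so the final letter is not what conditions the rule; the second-to-last letter is.
"fosdukinl" has second-to-last letter 'n'. The stems whose second-to-last letter is 'n' (niwbanp → niwbanpesh, rolunr → rolunresh) add -esh.
So fosdukinl → fosdukinlesh.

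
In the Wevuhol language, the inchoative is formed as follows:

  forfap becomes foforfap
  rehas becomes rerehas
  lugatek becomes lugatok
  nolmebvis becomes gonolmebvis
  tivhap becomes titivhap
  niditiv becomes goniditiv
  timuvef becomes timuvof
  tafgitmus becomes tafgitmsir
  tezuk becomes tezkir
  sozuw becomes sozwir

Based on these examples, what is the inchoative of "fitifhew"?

fitifhow

tezuk and lugatek both end in -k yet inflect differently (tezkir, lugatok), so the final letter is not what conditions the rule; the last vowel is.
"fitifhew" has last vowel 'e'. The stems whose last vowel is 'e' (timuvef → timuvof, lugatek → lugatok) change the last vowel to 'o'.
The other patterns: stems whose last vowel is 'u' delete the last vowel and add -ir; stems whose last vowel is 'i' add the prefix go-; stems whose last vowel is 'a' repeat the first consonant+vowel as a prefix.
So fitifhew → fitifhow.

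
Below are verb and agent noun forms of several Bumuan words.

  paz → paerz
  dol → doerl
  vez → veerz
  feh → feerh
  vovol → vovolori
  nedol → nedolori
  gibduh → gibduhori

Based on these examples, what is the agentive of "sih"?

dol and vovol both end in -l yet inflect differently (doerl, vovolori), so the final letter is not what conditions the rule; the number of vowels is.
"sih" has 1 vowel. The stems with 1 vowel (paz → paerz, dol → doerl, vez → veerz) insert -er- after the first vowel.
The other pattern: stems with 2 vowels add -ori.
So sih → sierh.

sierh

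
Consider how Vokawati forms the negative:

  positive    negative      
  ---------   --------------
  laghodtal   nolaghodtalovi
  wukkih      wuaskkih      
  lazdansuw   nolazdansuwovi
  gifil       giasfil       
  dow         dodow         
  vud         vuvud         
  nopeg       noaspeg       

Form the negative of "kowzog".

gifil and laghodtal both end in -l yet inflect differently (giasfil, nolaghodtalovi), so the final letter is not what conditions the rule; the number of vowels is.
"kowzog" has 2 vowels. The stems with 2 vowels (wukkih → wuaskkih, gifil → giasfil, nopeg → noaspeg) insert -as- after the first vowel.
The other patterns: stems with 1 vowel repeat the first consonant+vowel as a prefix; stems with 3 vowels add no- … -ovi around the stem.
So kowzog → koaswzog.

koaswzog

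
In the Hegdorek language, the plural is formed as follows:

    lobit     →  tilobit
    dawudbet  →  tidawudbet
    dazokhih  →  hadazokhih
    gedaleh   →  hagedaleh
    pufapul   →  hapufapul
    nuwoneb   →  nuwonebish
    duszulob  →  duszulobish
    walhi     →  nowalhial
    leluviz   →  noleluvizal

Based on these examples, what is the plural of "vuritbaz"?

"vuritbaz" ends in -z. The one such stem in the data (leluviz → noleluvizal) adds no- … -al around the stem, so the same rule applies.
The other patterns: stems ending in -t add the prefix ti-; stems ending in -h or -l add the prefix ha-; stems ending in -b add -ish.
So vuritbaz → novuritbazal.

novuritbazal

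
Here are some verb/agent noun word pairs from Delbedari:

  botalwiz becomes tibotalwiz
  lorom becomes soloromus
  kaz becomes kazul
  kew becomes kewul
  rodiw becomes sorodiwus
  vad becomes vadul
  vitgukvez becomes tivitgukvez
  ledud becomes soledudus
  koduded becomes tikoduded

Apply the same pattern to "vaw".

vad and ledud both end in -d yet inflect differently (vadul, soledudus), so the final letter is not what conditions the rule; the number of vowels is.
"vaw" has 1 vowel. The stems with 1 vowel (vad → vadul, kaz → kazul, kew → kewul) add -ul.
The other patterns: stems with 2 vowels add so- … -us around the stem; stems with 3 vowels add the prefix ti-.
So vaw → vawul.

vawul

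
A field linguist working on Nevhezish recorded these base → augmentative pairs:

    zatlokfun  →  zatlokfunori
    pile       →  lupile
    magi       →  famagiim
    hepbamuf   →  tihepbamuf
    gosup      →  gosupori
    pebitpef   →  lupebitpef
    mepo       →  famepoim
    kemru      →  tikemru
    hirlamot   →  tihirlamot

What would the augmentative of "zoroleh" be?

pebitpef and hepbamuf both end in -f yet inflect differently (lupebitpef, tihepbamuf), so the final letter is not what conditions the rule; the first letter is.
"zoroleh" begins with z-. The one such stem in the data (zatlokfun → zatlokfunori) adds -ori, so the same rule applies.
So zoroleh → zorolehori.

zorolehori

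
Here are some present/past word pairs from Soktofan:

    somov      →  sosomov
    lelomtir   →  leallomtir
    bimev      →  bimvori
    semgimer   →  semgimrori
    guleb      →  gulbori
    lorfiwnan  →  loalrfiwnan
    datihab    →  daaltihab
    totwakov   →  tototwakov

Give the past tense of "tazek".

tazkori

bimev and totwakov both end in -v yet inflect differently (bimvori, tototwakov), so the final letter is not what conditions the rule; the last vowel is.
"tazek" has last vowel 'e'. The stems whose last vowel is 'e' (bimev → bimvori, semgimer → semgimrori, guleb → gulbori) delete the last vowel and add -ori.
The other patterns: stems whose last vowel is 'o' repeat the first consonant+vowel as a prefix; stems whose last vowel is 'a' or 'i' insert -al- after the first vowel.
So tazek → tazkori.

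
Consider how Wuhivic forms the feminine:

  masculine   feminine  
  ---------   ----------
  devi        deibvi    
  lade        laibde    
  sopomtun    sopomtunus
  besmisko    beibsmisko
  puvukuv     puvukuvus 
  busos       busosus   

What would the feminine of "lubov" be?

besmisko and busos both have last vowel 'o' yet inflect differently (beibsmisko, busosus), so the last vowel is not what conditions the rule; whether the stem ends in a vowel or a consonant is.
"lubov" ends in a consonant. The stems ending in a consonant (busos → busosus, sopomtun → sopomtunus, puvukuv → puvukuvus) add -us.
So lubov → lubovus.

lubovus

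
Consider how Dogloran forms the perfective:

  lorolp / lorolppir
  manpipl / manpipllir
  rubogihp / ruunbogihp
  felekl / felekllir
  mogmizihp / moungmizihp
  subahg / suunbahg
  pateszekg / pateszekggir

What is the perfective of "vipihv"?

rubogihp and lorolp both end in -p yet inflect differently (ruunbogihp, lorolppir), so the final letter is not what conditions the rule; the second-to-last letter is.
"vipihv" has second-to-last letter 'h'. The stems whose second-to-last letter is 'h' (rubogihp → ruunbogihp, mogmizihp → moungmizihp, subahg → suunbahg) insert -un- after the first vowel.
So vipihv → viunpihv.

viunpihv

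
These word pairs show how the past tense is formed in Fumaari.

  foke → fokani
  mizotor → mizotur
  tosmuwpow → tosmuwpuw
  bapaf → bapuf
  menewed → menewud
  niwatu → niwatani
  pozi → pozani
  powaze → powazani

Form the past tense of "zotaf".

foke and menewed both have last vowel 'e' yet inflect differently (fokani, menewud), so the last vowel is not what conditions the rule; whether the stem ends in a vowel or a consonant is.
"zotaf" ends in a consonant. The stems ending in a consonant (bapaf → bapuf, menewed → menewud, mizotor → mizotur) change the last vowel to 'u'.
So zotaf → zotuf.

zotuf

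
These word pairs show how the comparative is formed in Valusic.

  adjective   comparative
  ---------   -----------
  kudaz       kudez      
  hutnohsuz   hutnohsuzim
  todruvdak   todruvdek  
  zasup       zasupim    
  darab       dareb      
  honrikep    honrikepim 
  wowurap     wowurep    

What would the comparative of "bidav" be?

bidev

"bidav" has last vowel 'a'. The stems whose last vowel is 'a' (wowurap → wowurep, darab → dareb, kudaz → kudez) change the last vowel to 'e'.
The other pattern: stems whose last vowel is 'e' or 'u' add -im.
So bidav → bidev.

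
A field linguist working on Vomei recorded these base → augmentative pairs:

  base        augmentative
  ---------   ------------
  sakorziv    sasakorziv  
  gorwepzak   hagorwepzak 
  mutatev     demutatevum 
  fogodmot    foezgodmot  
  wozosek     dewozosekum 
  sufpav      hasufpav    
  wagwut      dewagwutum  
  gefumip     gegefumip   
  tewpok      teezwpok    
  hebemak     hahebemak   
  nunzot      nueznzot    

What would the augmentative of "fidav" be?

hafidav

sakorziv and sufpav both end in -v yet inflect differently (sasakorziv, hasufpav), so the final letter is not what conditions the rule; the last vowel is.
"fidav" has last vowel 'a'. The stems whose last vowel is 'a' (sufpav → hasufpav, hebemak → hahebemak, gorwepzak → hagorwepzak) add the prefix ha-.
The other patterns: stems whose last vowel is 'i' repeat the first consonant+vowel as a prefix; stems whose last vowel is 'o' insert -ez- after the first vowel; stems whose last vowel is 'e' or 'u' add de- … -um around the stem.
So fidav → hafidav.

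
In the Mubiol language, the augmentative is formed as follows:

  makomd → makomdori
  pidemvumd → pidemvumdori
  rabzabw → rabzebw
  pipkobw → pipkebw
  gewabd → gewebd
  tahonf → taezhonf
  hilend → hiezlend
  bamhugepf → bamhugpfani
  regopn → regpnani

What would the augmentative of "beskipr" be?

beskprani

makomd and gewabd both end in -d yet inflect differently (makomdori, gewebd), so the final letter is not what conditions the rule; the second-to-last letter is.
"beskipr" has second-to-last letter 'p'. The stems whose second-to-last letter is 'p' (bamhugepf → bamhugpfani, regopn → regpnani) delete the last vowel and add -ani.
The other patterns: stems whose second-to-last letter is 'm' add -ori; stems whose second-to-last letter is 'b' change the last vowel to 'e'; stems whose second-to-last letter is 'n' insert -ez- after the first vowel.
So beskipr → beskprani.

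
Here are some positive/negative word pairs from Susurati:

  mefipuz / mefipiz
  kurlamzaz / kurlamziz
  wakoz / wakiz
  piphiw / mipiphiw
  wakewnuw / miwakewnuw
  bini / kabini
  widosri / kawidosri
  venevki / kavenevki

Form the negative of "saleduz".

salediz

"saleduz" ends in -z. The stems ending in -z (mefipuz → mefipiz, kurlamzaz → kurlamziz, wakoz → wakiz) change the last vowel to 'i'.
The other patterns: stems ending in -w add the prefix mi-; stems ending in -i add the prefix ka-.
So saleduz → salediz.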